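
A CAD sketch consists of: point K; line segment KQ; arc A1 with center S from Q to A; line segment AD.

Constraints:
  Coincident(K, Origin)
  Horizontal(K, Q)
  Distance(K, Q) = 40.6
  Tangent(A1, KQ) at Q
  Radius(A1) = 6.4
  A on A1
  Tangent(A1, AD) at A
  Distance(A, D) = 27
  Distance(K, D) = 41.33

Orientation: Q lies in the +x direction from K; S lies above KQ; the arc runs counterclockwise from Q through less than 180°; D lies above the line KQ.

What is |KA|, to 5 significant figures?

46.623

K is at the origin; KQ is horizontal with |KQ| = 40.6 and Q on the +x side, so Q = (40.600, 0.0000). Since A1 is tangent to KQ there, SQ ⟂ KQ, so S = Q + (0, 6.4) = (40.600, 6.4000). Since SA ⟂ AD (tangency), |SD| = √(6.4² + 27.0²) = 27.748 regardless of where A sits on A1. So D lies on both circle(K, 41.33) and circle(S, 27.748); the above-KQ intersection is D = (27.494, 30.858). A is the foot of the tangent from D: A = (45.392, 10.642).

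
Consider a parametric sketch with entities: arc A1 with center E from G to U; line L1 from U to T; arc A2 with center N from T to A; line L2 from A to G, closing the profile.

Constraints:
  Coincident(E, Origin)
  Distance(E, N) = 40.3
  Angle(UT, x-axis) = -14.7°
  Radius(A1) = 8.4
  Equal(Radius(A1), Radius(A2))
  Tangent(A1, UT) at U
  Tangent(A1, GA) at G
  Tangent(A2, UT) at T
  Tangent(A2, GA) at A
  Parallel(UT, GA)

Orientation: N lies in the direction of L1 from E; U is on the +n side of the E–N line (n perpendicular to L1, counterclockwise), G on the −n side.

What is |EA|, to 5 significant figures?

41.166

The slot axis is L1's direction at -14.7°, so u = (cos -14.7°, sin -14.7°) = (0.96727, -0.25376) and n = (−sin -14.7°, cos -14.7°) = (0.25376, 0.96727). E is at the origin and N lies 40.3 along u from E, so N = 40.3·u = (38.981, -10.226). Tangency of A1 to both parallel lines with radius 8.4 puts U and G at E ± 8.4·n: U = (2.1316, 8.1250), G = (-2.1316, -8.1250). Equal radii place T and A the same way about N: T = N + 8.4·n = (41.112, -2.1014), A = N − 8.4·n = (36.849, -18.351). Then |EA| = |A − E| = 41.166.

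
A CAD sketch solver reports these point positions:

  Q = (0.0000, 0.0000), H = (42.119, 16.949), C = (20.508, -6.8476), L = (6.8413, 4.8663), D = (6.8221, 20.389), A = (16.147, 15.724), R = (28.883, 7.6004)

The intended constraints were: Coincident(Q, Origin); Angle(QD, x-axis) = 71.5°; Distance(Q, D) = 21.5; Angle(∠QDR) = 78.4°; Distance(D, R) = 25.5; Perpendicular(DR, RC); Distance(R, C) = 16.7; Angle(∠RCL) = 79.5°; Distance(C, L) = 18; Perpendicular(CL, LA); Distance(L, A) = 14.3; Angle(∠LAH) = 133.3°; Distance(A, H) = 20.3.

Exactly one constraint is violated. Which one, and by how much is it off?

Distance(A, H) = 20.3 — off by 5.70.

Q = (0.00, 0.00) ✓; QD at 71.50° ✓; |QD| = 21.50 ✓; ∠QDR = 78.40° ✓; |DR| = 25.50 ✓; ∠(DR, RC) = 90.00° ✓; |RC| = 16.70 ✓; ∠RCL = 79.50° ✓; |CL| = 18.00 ✓; ∠(CL, LA) = 90.00° ✓; |LA| = 14.30 ✓; ∠LAH = 133.3° ✓; |AH| = 26.00 ✗.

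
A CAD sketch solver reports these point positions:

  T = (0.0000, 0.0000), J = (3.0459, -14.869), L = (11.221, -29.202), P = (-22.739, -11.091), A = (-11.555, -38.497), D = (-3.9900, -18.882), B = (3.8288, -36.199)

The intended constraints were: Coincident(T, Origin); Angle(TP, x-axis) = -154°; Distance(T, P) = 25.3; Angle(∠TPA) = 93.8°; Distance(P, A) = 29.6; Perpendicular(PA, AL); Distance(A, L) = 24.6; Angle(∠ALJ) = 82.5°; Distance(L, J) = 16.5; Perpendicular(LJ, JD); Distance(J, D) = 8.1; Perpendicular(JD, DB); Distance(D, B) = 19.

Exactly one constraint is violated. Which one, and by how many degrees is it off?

Perpendicular(JD, DB) — off by 5.40°.

T = (0.00, 0.00) ✓; TP at -154.0° ✓; |TP| = 25.30 ✓; ∠TPA = 93.80° ✓; |PA| = 29.60 ✓; ∠(PA, AL) = 90.00° ✓; |AL| = 24.60 ✓; ∠ALJ = 82.50° ✓; |LJ| = 16.50 ✓; ∠(LJ, JD) = 90.00° ✓; |JD| = 8.100 ✓; ∠(JD, DB) = 84.60° ✗; |DB| = 19.00 ✓.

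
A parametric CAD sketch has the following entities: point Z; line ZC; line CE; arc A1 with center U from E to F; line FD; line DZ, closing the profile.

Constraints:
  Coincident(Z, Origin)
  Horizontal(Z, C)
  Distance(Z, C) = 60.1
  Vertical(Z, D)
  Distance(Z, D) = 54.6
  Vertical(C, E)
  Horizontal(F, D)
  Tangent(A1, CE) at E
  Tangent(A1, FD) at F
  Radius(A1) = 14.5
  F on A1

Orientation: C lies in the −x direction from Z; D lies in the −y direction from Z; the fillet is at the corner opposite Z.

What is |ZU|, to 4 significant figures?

60.72

Z is at the origin; Z and C share the same y with |ZC| = 60.1 and C on the −x side, so C = (-60.10, 0.000). ZD is vertical with |ZD| = 54.6 and D on the −y side, so D = (0.000, -54.60). The virtual corner opposite Z is at (-60.10, -54.60). Since A1 is tangent to CE there, UE ⟂ CE and tangency of A1 to FD means the radius UF is perpendicular to FD, with radius 14.5, so the center U sits 14.5 in from both sides at U = (-45.60, -40.10). Then |ZU| = |U − Z| = 60.72.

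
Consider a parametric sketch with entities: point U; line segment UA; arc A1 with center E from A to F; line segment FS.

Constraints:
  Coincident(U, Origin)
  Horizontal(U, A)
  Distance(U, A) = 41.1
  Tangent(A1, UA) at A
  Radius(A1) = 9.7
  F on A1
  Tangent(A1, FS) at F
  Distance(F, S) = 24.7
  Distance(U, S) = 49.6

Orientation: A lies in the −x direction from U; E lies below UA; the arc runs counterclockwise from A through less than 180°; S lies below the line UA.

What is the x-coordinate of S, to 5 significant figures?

-34.690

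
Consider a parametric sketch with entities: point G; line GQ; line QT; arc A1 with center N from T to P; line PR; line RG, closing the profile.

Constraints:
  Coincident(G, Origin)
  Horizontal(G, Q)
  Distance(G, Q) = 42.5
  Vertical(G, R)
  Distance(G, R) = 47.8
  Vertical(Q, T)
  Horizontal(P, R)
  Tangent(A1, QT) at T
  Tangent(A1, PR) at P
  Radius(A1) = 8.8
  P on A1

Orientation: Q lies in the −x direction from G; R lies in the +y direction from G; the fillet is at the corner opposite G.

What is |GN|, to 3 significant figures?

51.5

G is at the origin; GQ is horizontal with |GQ| = 42.5 and Q on the −x side, so Q = (-42.5, 0.00). GR is vertical with |GR| = 47.8 and R on the +y side, so R = (0.00, 47.8). The virtual corner opposite G is at (-42.5, 47.8). Tangency of A1 to QT means the radius NT is perpendicular to QT and tangency of A1 to PR means the radius NP is perpendicular to PR, with radius 8.8, so the center N sits 8.8 in from both sides at N = (-33.7, 39.0). Then |GN| = |N − G| = 51.5.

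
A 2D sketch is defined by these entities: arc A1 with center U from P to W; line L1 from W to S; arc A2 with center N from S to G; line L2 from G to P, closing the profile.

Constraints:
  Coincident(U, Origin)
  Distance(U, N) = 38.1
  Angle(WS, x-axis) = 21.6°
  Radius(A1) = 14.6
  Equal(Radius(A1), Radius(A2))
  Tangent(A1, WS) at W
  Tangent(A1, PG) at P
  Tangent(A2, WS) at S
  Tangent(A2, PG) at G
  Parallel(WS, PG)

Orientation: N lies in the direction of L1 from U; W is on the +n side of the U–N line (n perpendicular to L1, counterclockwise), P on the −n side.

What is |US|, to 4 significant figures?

40.80

The slot axis is L1's direction at 21.6°, so u = (cos 21.6°, sin 21.6°) = (0.9298, 0.3681) and n = (−sin 21.6°, cos 21.6°) = (-0.3681, 0.9298). U is at the origin and N lies 38.1 along u from U, so N = 38.1·u = (35.42, 14.03). Tangency of A1 to both parallel lines with radius 14.6 puts W and P at U ± 14.6·n: W = (-5.375, 13.57), P = (5.375, -13.57). Equal radii place S and G the same way about N: S = N + 14.6·n = (30.05, 27.60), G = N − 14.6·n = (40.80, 0.4508). Then |US| = |S − U| = 40.80.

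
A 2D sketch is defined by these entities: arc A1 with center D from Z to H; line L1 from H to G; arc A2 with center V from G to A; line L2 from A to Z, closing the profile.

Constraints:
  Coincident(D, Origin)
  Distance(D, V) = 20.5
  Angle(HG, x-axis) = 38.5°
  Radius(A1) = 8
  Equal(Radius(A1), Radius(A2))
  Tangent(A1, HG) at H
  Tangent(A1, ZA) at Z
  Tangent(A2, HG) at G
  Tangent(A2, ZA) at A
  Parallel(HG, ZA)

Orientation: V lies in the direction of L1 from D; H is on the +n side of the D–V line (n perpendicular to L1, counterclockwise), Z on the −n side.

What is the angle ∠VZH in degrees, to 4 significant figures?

68.68°

The slot axis is L1's direction at 38.5°, so u = (cos 38.5°, sin 38.5°) = (0.7826, 0.6225) and n = (−sin 38.5°, cos 38.5°) = (-0.6225, 0.7826). D is at the origin and V lies 20.5 along u from D, so V = 20.5·u = (16.04, 12.76). Tangency of A1 to both parallel lines with radius 8.0 puts H and Z at D ± 8.0·n: H = (-4.980, 6.261), Z = (4.980, -6.261). Then cos ∠VZH = ZV·ZH / (|ZV||ZH|), giving 68.68°.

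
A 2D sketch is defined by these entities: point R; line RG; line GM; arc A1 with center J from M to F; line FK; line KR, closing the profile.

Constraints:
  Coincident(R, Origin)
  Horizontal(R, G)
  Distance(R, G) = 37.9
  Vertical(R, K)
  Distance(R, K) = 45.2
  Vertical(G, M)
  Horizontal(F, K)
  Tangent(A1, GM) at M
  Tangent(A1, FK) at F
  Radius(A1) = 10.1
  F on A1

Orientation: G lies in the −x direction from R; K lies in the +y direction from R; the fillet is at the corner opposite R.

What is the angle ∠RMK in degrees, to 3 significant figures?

57.7°

R is at the origin; RG is horizontal with |RG| = 37.9 and G on the −x side, so G = (-37.9, 0.00). RK is vertical with |RK| = 45.2 and K on the +y side, so K = (0.00, 45.2). The virtual corner opposite R is at (-37.9, 45.2). Since A1 is tangent to GM there, JM ⟂ GM and A1 meets FK tangentially, so JF is at right angles to FK, with radius 10.1, so the center J sits 10.1 in from both sides at J = (-27.8, 35.1). That places the tangent points at M = (-37.9, 35.1) on GM and F = (-27.8, 45.2) on FK. Then cos ∠RMK = MR·MK / (|MR||MK|), giving 57.7°.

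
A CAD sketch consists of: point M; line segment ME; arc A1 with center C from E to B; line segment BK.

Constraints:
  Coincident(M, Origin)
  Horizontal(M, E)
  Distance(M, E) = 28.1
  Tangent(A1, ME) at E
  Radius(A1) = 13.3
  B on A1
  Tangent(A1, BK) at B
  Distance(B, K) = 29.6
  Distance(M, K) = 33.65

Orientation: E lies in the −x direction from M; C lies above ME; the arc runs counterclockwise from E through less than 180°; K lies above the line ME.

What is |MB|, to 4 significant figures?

17.80

Checks: |CB| = 13.30 ✓; ∠(CB, BK) = 90.00° ✓; |BK| = 29.60 ✓; |MK| = 33.65 ✓.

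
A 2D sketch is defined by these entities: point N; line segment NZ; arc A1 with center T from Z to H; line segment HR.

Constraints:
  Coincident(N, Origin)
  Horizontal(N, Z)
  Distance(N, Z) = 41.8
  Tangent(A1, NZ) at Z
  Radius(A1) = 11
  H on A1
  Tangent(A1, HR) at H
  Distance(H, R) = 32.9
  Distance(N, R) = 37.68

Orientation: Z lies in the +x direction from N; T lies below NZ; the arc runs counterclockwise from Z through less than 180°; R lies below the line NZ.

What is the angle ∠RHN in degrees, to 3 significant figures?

70.1°

Checks: N.y = 0.00, Z.y = 0.00 ✓; |TZ| = 11.00 ✓; |TH| = 11.00 ✓; ∠(TH, HR) = 90.00° ✓; |HR| = 32.90 ✓; |NR| = 37.68 ✓.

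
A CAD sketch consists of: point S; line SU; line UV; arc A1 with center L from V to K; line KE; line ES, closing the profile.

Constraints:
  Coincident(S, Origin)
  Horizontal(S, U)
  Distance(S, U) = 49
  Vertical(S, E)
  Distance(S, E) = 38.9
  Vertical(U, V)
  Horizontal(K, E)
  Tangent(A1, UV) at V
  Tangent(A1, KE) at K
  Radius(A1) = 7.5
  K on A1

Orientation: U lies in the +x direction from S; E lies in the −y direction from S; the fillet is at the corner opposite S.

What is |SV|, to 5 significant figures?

58.198

S is at the origin; S and U share the same y with |SU| = 49.0 and U on the +x side, so U = (49.000, 0.0000). SE is vertical with |SE| = 38.9 and E on the −y side, so E = (0.0000, -38.900). The virtual corner opposite S is at (49.000, -38.900). A1 meets UV tangentially, so LV is at right angles to UV and A1 meets KE tangentially, so LK is at right angles to KE, with radius 7.5, so the center L sits 7.5 in from both sides at L = (41.500, -31.400). That places the tangent points at V = (49.000, -31.400) on UV and K = (41.500, -38.900) on KE. Then |SV| = |V − S| = 58.198.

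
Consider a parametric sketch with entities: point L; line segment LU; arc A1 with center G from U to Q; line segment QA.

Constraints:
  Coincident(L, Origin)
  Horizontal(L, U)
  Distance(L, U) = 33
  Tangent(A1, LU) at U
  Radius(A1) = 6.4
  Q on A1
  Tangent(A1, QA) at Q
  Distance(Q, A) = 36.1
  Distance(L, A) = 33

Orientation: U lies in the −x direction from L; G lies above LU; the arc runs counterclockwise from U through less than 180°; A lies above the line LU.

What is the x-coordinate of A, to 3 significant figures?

-7.00

Checks: ∠(GU, UL) = 90.00° ✓; |GU| = 6.400 ✓; |GQ| = 6.400 ✓; ∠(GQ, QA) = 90.00° ✓; |QA| = 36.10 ✓; |LA| = 33.00 ✓.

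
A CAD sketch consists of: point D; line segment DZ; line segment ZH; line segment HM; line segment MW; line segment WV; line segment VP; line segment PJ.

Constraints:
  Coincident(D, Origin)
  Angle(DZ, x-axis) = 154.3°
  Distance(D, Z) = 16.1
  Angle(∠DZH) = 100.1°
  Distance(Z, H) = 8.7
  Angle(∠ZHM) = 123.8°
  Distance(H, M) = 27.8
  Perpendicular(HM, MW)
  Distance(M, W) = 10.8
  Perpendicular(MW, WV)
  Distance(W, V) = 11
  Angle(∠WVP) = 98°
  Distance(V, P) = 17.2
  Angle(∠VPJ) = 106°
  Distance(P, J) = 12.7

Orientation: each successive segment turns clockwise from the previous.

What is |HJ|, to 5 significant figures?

28.396

∠WVP = 98.0° gives VP at 116.20° from the x-axis; with |VP| = 17.2, P = (-0.42889, 25.782). ∠VPJ = 106.0° gives PJ at 42.200° from the x-axis; with |PJ| = 12.7, J = (8.9793, 34.313). Then |HJ| = |J − H| = 28.396.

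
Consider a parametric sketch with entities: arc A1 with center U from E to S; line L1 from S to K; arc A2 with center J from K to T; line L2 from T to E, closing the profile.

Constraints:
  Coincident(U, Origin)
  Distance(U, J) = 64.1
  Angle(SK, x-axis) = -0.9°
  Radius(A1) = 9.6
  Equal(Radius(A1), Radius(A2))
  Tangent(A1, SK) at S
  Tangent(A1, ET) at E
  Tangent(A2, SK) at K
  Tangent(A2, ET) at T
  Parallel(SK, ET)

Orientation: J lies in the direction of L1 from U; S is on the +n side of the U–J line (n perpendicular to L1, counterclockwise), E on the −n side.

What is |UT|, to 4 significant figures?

64.81

The slot axis is L1's direction at -0.9°, so u = (cos -0.9°, sin -0.9°) = (0.9999, -0.01571) and n = (−sin -0.9°, cos -0.9°) = (0.01571, 0.9999). U is at the origin and J lies 64.1 along u from U, so J = 64.1·u = (64.09, -1.007). Tangency of A1 to both parallel lines with radius 9.6 puts S and E at U ± 9.6·n: S = (0.1508, 9.599), E = (-0.1508, -9.599). Equal radii place K and T the same way about J: K = J + 9.6·n = (64.24, 8.592), T = J − 9.6·n = (63.94, -10.61). Then |UT| = |T − U| = 64.81.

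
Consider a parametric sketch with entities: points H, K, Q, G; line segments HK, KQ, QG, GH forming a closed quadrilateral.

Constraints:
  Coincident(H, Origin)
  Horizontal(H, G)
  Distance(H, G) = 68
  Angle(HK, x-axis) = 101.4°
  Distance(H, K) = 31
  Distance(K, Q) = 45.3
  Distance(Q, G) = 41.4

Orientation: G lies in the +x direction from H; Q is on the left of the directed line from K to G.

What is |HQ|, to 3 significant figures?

49.2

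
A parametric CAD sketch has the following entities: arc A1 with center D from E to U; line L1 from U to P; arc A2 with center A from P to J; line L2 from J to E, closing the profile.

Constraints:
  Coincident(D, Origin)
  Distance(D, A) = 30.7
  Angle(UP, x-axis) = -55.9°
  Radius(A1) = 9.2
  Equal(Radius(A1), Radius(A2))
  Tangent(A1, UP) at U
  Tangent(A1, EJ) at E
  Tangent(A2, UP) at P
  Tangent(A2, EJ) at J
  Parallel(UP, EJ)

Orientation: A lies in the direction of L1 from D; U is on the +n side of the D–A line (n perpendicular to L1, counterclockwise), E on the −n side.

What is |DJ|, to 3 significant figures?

32.0

Tangency of A1 to both parallel lines with radius 9.2 puts U and E at D ± 9.2·n: U = (7.62, 5.16), E = (-7.62, -5.16). Equal radii place P and J the same way about A: P = A + 9.2·n = (24.8, -20.3), J = A − 9.2·n = (9.59, -30.6). Then |DJ| = |J − D| = 32.0.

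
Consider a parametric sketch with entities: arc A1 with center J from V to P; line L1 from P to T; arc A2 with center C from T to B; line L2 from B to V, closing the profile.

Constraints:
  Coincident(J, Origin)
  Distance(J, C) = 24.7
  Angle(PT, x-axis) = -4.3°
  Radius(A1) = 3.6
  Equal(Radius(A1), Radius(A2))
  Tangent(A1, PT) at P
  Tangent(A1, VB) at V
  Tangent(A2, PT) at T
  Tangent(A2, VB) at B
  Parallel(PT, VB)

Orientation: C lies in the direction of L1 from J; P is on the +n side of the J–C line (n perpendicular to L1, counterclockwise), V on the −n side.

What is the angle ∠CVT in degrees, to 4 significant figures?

7.959°

The slot axis is L1's direction at -4.3°, so u = (cos -4.3°, sin -4.3°) = (0.9972, -0.07498) and n = (−sin -4.3°, cos -4.3°) = (0.07498, 0.9972). J is at the origin and C lies 24.7 along u from J, so C = 24.7·u = (24.63, -1.852). Tangency of A1 to both parallel lines with radius 3.6 puts P and V at J ± 3.6·n: P = (0.2699, 3.590), V = (-0.2699, -3.590). Equal radii place T and B the same way about C: T = C + 3.6·n = (24.90, 1.738), B = C − 3.6·n = (24.36, -5.442). Then cos ∠CVT = VC·VT / (|VC||VT|), giving 7.959°.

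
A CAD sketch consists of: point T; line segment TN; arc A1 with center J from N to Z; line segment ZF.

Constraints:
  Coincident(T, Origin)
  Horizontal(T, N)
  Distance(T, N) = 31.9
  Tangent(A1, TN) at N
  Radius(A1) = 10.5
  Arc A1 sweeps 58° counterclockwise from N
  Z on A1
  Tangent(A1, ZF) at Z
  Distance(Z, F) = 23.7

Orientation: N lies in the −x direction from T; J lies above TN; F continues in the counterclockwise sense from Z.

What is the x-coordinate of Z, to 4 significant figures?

-23.00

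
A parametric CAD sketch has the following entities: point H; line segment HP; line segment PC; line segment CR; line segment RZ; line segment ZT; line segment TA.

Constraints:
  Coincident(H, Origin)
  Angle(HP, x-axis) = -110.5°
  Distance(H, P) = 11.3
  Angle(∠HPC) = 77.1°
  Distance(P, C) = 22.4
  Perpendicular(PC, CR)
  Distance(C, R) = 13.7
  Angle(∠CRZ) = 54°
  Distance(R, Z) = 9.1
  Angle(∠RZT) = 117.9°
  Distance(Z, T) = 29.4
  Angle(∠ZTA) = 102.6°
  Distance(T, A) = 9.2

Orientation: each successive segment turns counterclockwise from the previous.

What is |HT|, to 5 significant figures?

35.872

∠CRZ = 54.0° gives RZ at -151.60° from the x-axis; with |RZ| = 9.1, Z = (12.053, -4.2955). ∠RZT = 117.9° gives ZT at -89.500° from the x-axis; with |ZT| = 29.4, T = (12.310, -33.694). Then |HT| = |T − H| = 35.872.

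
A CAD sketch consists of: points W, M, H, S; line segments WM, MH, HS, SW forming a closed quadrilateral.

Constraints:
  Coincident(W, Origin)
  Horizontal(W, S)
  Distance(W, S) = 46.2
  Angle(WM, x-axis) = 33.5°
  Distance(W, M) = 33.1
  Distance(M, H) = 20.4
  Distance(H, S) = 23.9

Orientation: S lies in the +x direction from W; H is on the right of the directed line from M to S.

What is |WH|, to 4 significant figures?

22.39

Checks: W.y = 0.00, S.y = 0.00 ✓; |MH| = 20.40 ✓; |HS| = 23.90 ✓.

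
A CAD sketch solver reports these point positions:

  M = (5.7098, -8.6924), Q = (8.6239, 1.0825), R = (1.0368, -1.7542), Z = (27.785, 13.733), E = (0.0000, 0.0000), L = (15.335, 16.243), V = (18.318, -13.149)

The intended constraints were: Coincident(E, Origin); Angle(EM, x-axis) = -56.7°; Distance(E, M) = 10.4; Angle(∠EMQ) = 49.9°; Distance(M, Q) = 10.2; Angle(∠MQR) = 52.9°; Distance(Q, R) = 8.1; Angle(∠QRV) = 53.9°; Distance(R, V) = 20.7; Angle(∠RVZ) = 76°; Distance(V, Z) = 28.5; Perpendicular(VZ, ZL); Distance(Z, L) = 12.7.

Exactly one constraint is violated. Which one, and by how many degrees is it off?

Perpendicular(VZ, ZL) — off by 8.00°.

E = (0.00, 0.00) ✓; EM at -56.70° ✓; |EM| = 10.40 ✓; ∠EMQ = 49.90° ✓; |MQ| = 10.20 ✓; ∠MQR = 52.90° ✓; |QR| = 8.100 ✓; ∠QRV = 53.90° ✓; |RV| = 20.70 ✓; ∠RVZ = 76.00° ✓; |VZ| = 28.50 ✓; ∠(VZ, ZL) = 98.00° ✗; |ZL| = 12.70 ✓.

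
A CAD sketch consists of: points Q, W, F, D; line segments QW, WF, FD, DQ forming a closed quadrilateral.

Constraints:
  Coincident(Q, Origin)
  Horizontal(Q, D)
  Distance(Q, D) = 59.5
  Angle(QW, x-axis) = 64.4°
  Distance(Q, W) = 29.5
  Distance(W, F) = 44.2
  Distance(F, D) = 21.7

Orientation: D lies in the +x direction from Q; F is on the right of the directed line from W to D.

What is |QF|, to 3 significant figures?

40.5

Q is at the origin; Q and D share the same y with |QD| = 59.5 and D in +x, so D = (59.5, 0). QW runs at 64.4° with |QW| = 29.5, so W = (12.7, 26.6). F is determined by |WF| = 44.2 and |FD| = 21.7 together: it lies at the intersection of circle(W, 44.2) and circle(D, 21.7). With |WD| = 53.8, the foot of the radical line on WD is 40.7 from W and the perpendicular offset is √(44.2² − 40.7²) = 17.3. Taking the right-of-WD solution: F = (39.6, -8.54).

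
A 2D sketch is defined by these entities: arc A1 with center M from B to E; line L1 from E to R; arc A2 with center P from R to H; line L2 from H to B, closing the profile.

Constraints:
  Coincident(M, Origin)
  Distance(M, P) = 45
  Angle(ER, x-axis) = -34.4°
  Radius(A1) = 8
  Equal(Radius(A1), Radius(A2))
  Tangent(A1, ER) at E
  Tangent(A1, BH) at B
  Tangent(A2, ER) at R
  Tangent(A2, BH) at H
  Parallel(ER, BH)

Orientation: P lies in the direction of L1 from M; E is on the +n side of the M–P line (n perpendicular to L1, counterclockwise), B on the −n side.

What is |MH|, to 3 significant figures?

45.7

Tangency of A1 to both parallel lines with radius 8.0 puts E and B at M ± 8.0·n: E = (4.52, 6.60), B = (-4.52, -6.60). Equal radii place R and H the same way about P: R = P + 8.0·n = (41.6, -18.8), H = P − 8.0·n = (32.6, -32.0). Then |MH| = |H − M| = 45.7.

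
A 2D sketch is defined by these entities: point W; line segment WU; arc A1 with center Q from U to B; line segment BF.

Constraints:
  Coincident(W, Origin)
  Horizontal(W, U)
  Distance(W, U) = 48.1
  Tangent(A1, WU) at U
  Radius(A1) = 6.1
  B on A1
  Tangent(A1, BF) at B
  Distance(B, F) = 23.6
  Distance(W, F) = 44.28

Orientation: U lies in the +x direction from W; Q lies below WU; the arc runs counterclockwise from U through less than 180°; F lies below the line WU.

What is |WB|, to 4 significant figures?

42.49

Checks: |QB| = 6.100 ✓; ∠(QB, BF) = 90.00° ✓; |BF| = 23.60 ✓; |WF| = 44.28 ✓.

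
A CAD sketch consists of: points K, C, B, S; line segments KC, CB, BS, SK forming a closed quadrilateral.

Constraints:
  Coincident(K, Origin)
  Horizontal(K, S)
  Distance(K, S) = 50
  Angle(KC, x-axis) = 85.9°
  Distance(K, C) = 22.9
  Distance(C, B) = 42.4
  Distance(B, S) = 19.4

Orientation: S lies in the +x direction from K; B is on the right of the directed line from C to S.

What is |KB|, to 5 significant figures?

32.602

Checks: |CB| = 42.40 ✓; |BS| = 19.40 ✓.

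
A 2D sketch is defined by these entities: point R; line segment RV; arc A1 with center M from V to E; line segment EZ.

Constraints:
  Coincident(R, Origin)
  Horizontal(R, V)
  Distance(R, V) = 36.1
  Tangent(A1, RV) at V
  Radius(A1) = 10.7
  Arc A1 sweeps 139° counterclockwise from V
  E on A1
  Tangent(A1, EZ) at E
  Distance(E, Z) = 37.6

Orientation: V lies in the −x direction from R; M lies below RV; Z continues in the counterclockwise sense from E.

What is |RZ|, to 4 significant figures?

45.88

On A1, V sits at bearing 90° from M; a 139° counterclockwise sweep puts E at bearing 229°, so E = M + 10.7·(cos 229°, sin 229°) = (-43.12, -18.78). Tangency of A1 to EZ means the radius ME is perpendicular to EZ, so EZ runs along (−sin 229°, cos 229°); with |EZ| = 37.6, Z = (-14.74, -43.44). Then |RZ| = |Z − R| = 45.88.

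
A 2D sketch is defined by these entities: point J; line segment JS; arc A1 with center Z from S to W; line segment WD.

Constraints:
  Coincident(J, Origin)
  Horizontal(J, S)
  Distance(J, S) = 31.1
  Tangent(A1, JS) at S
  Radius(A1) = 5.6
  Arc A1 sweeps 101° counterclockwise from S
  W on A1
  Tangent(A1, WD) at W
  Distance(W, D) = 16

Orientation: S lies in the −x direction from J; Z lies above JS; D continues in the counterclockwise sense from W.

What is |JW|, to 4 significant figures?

26.46

J is at the origin; JS is horizontal with |JS| = 31.1 and S on the −x side, so S = (-31.10, 0.000). Tangency of A1 to JS means the radius ZS is perpendicular to JS, so Z = S + (0, 5.6) = (-31.10, 5.600). On A1, S sits at bearing -90° from Z; a 101° counterclockwise sweep puts W at bearing 11°, so W = Z + 5.6·(cos 11°, sin 11°) = (-25.60, 6.669). Then |JW| = |W − J| = 26.46.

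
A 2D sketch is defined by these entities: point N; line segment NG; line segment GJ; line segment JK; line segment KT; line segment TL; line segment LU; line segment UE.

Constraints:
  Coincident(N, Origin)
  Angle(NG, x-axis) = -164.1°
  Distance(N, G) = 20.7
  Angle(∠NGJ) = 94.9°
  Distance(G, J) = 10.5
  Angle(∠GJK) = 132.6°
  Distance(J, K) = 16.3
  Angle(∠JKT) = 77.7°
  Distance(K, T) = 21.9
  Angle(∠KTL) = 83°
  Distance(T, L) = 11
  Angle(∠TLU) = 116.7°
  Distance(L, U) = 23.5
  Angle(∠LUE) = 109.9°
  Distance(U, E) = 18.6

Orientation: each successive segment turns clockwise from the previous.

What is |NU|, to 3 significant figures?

29.8

∠KTL = 83.0° gives TL at -136° from the x-axis; with |TL| = 11.0, L = (-7.19, -2.69). ∠TLU = 116.7° gives LU at 161° from the x-axis; with |LU| = 23.5, U = (-29.4, 5.04). Then |NU| = |U − N| = 29.8.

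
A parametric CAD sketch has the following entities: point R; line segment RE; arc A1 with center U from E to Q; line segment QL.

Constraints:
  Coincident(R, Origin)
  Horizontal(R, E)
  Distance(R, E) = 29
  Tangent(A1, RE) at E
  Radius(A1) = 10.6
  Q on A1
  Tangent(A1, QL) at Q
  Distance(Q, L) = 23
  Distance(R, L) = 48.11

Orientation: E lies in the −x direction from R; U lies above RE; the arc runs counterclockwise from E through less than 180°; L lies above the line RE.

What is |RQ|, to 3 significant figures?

25.8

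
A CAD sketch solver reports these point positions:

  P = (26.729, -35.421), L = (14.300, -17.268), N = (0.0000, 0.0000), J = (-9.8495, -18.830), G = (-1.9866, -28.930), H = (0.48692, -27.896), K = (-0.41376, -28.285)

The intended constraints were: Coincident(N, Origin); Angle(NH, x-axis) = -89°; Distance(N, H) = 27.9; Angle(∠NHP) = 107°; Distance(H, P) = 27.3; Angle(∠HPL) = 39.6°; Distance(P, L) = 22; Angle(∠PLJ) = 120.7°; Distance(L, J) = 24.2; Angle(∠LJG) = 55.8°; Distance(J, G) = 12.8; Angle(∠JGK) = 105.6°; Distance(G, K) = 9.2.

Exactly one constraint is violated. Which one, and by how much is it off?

Distance(G, K) = 9.2 — off by 7.50.

N = (0.00, 0.00) ✓; NH at -89.00° ✓; |NH| = 27.90 ✓; ∠NHP = 107.0° ✓; |HP| = 27.30 ✓; ∠HPL = 39.60° ✓; |PL| = 22.00 ✓; ∠PLJ = 120.7° ✓; |LJ| = 24.20 ✓; ∠LJG = 55.80° ✓; |JG| = 12.80 ✓; ∠JGK = 105.6° ✓; |GK| = 1.700 ✗.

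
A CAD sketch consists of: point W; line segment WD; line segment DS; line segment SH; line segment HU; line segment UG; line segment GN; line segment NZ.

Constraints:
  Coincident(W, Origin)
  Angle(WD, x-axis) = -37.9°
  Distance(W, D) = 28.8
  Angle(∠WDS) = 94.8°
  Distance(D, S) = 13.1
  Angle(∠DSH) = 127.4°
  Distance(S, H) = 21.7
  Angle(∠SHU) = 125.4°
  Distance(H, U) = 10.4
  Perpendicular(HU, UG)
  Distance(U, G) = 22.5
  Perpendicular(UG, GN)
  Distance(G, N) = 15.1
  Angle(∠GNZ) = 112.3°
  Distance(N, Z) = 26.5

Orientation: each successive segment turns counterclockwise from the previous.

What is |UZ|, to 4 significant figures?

25.24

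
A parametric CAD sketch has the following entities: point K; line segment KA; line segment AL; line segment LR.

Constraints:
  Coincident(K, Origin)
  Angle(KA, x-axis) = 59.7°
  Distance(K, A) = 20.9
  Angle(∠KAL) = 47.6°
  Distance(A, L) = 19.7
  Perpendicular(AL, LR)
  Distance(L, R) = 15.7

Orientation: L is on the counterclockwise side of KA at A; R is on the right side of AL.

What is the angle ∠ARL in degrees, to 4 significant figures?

51.45°

∠KAL = 47.6°, so AL runs at 59.7° + (180° − 47.6°) = 192.1° from the x-axis; with |AL| = 19.7, L = A + 19.7·(cos 192.1°, sin 192.1°) = (-8.718, 13.92). The perpendicularity gives LR at right angles to AL; with |LR| = 15.7 on the right of AL, R = L + 15.7·(-0.2096, 0.9778) = (-12.01, 29.27). Then cos ∠ARL = RA·RL / (|RA||RL|), giving 51.45°.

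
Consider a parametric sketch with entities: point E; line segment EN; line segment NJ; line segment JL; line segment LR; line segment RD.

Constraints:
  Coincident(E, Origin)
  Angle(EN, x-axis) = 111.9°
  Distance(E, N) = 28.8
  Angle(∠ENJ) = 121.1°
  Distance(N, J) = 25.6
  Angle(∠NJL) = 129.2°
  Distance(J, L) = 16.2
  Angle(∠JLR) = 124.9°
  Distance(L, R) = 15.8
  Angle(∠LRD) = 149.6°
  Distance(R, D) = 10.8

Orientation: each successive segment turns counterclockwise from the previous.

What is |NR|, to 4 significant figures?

41.99

E is at the origin; EN runs at 111.9° with length 28.8, so N = (-10.74, 26.72). ∠ENJ = 121.1° gives NJ at 170.8° from the x-axis; with |NJ| = 25.6, J = (-36.01, 30.81). ∠NJL = 129.2° gives JL at -138.4° from the x-axis; with |JL| = 16.2, L = (-48.13, 20.06). ∠JLR = 124.9° gives LR at -83.30° from the x-axis; with |LR| = 15.8, R = (-46.28, 4.367). Then |NR| = |R − N| = 41.99.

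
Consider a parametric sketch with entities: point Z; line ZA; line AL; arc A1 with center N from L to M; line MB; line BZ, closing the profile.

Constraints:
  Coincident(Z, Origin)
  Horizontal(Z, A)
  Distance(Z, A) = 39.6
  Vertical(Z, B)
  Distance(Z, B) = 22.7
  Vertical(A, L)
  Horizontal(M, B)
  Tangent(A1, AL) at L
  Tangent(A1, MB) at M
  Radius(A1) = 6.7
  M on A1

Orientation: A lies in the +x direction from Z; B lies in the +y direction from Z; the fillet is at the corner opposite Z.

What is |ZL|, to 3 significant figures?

42.7

Z is at the origin; ZA is horizontal with |ZA| = 39.6 and A on the +x side, so A = (39.6, 0.00). Z and B share the same x with |ZB| = 22.7 and B on the +y side, so B = (0.00, 22.7). The virtual corner opposite Z is at (39.6, 22.7). Tangency of A1 to AL means the radius NL is perpendicular to AL and since A1 is tangent to MB there, NM ⟂ MB, with radius 6.7, so the center N sits 6.7 in from both sides at N = (32.9, 16.0). That places the tangent points at L = (39.6, 16.0) on AL and M = (32.9, 22.7) on MB. Then |ZL| = |L − Z| = 42.7.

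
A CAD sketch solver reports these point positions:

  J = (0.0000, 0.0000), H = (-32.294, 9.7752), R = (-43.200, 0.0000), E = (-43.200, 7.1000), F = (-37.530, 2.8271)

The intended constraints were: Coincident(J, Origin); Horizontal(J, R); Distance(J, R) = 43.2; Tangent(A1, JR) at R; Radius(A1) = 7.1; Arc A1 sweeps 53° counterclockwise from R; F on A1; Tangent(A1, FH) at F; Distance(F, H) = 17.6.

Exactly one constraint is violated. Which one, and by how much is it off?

Distance(F, H) = 17.6 — off by 8.90.

J = (0.00, 0.00) ✓; J.y = 0.00, R.y = 0.00 ✓; |JR| = 43.20 ✓; ∠(ER, RJ) = 90.00° ✓; |ER| = 7.100 ✓; bearing(E→F) − bearing(E→R) = 53.00° ✓; |EF| = 7.100 ✓; ∠(EF, FH) = 90.00° ✓; |FH| = 8.700 ✗.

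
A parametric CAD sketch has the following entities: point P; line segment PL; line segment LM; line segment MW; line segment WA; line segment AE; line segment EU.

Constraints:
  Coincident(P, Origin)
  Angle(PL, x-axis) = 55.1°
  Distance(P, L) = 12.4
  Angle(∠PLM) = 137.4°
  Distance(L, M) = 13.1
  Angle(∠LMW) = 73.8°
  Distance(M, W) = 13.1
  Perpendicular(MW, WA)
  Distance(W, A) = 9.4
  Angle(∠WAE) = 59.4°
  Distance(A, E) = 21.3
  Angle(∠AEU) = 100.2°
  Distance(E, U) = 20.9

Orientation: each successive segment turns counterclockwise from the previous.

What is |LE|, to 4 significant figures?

16.60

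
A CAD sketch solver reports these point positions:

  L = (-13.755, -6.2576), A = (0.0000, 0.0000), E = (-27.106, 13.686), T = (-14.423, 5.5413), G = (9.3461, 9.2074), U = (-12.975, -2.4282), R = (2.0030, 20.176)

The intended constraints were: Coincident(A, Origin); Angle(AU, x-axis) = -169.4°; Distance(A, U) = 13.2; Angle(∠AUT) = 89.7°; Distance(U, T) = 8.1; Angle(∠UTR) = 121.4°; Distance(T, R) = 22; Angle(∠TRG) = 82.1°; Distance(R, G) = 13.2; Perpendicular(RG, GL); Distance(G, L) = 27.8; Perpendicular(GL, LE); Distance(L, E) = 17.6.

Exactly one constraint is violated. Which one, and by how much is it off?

Distance(L, E) = 17.6 — off by 6.40.

A = (0.00, 0.00) ✓; AU at -169.4° ✓; |AU| = 13.20 ✓; ∠AUT = 89.70° ✓; |UT| = 8.100 ✓; ∠UTR = 121.4° ✓; |TR| = 22.00 ✓; ∠TRG = 82.10° ✓; |RG| = 13.20 ✓; ∠(RG, GL) = 90.00° ✓; |GL| = 27.80 ✓; ∠(GL, LE) = 90.00° ✓; |LE| = 24.00 ✗.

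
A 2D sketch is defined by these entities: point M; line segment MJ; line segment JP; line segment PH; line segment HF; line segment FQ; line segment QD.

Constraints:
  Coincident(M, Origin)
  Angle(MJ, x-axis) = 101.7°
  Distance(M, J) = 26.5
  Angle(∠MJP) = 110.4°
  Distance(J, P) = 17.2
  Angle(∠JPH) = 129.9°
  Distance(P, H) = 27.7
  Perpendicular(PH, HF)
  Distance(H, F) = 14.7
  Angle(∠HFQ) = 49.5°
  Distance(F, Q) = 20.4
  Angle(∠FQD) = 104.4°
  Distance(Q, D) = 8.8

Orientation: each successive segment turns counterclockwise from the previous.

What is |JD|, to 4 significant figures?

33.47

∠HFQ = 49.5° gives FQ at 81.90° from the x-axis; with |FQ| = 20.4, Q = (-30.56, 19.40). ∠FQD = 104.4° gives QD at 157.5° from the x-axis; with |QD| = 8.8, D = (-38.69, 22.77). Then |JD| = |D − J| = 33.47.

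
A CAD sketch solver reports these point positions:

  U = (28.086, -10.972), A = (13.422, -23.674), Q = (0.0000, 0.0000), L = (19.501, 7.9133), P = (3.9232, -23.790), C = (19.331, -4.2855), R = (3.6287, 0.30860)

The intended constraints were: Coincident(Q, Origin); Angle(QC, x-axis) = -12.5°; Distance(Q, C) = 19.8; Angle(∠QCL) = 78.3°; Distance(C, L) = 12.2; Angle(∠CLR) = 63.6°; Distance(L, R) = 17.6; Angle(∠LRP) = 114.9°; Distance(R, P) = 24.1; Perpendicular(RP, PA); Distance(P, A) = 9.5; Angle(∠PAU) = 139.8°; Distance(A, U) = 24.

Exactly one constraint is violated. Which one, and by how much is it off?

Distance(A, U) = 24 — off by 4.60.

Q = (0.00, 0.00) ✓; QC at -12.50° ✓; |QC| = 19.80 ✓; ∠QCL = 78.30° ✓; |CL| = 12.20 ✓; ∠CLR = 63.60° ✓; |LR| = 17.60 ✓; ∠LRP = 114.9° ✓; |RP| = 24.10 ✓; ∠(RP, PA) = 90.00° ✓; |PA| = 9.500 ✓; ∠PAU = 139.8° ✓; |AU| = 19.40 ✗.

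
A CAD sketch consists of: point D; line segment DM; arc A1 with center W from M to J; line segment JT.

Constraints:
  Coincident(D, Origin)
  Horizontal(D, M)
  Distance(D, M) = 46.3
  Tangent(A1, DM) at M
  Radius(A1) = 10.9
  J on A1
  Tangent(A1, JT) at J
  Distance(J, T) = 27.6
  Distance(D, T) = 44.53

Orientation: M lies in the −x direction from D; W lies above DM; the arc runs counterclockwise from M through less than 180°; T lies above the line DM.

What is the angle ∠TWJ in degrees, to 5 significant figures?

68.450°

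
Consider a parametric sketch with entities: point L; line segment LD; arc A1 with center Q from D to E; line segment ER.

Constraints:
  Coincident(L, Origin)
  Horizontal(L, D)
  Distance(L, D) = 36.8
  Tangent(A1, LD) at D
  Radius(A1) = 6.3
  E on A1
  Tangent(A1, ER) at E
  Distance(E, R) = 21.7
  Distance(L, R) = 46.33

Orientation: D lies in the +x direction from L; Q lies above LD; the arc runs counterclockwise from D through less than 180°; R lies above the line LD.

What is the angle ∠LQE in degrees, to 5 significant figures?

172.06°

Checks: |QD| = 6.300 ✓; |QE| = 6.300 ✓; ∠(QE, ER) = 90.00° ✓; |ER| = 21.70 ✓; |LR| = 46.33 ✓.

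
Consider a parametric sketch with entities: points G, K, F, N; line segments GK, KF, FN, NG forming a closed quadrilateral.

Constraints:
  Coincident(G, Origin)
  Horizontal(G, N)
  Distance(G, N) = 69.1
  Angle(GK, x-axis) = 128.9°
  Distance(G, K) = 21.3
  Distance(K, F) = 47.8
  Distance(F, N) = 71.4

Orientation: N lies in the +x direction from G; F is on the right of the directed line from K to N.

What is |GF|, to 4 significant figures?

28.37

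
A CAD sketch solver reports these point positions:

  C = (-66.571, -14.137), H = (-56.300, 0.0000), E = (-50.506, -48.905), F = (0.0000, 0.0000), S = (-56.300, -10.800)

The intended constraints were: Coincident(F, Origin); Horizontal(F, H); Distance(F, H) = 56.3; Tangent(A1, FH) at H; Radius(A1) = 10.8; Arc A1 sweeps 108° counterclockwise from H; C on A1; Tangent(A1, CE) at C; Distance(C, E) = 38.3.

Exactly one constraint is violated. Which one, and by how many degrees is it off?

Tangent(A1, CE) at C — off by 6.80°.

F = (0.00, 0.00) ✓; F.y = 0.00, H.y = 0.00 ✓; |FH| = 56.30 ✓; ∠(SH, HF) = 90.00° ✓; |SH| = 10.80 ✓; bearing(S→C) − bearing(S→H) = 108.0° ✓; |SC| = 10.80 ✓; ∠(SC, CE) = 83.20° ✗; |CE| = 38.30 ✓.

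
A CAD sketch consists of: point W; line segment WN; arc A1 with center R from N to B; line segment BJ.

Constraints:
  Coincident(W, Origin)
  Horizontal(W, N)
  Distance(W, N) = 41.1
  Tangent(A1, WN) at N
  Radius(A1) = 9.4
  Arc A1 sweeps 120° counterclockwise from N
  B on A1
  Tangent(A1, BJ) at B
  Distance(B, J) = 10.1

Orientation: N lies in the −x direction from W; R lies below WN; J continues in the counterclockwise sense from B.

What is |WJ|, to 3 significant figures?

49.7

W is at the origin; WN is horizontal with |WN| = 41.1 and N on the −x side, so N = (-41.1, 0.00). Since A1 is tangent to WN there, RN ⟂ WN, so R = N + (0, -9.4) = (-41.1, -9.40). On A1, N sits at bearing 90° from R; a 120° counterclockwise sweep puts B at bearing 210°, so B = R + 9.4·(cos 210°, sin 210°) = (-49.2, -14.1). The tangent condition forces RB to be normal to BJ, so BJ runs along (−sin 210°, cos 210°); with |BJ| = 10.1, J = (-44.2, -22.8). Then |WJ| = |J − W| = 49.7.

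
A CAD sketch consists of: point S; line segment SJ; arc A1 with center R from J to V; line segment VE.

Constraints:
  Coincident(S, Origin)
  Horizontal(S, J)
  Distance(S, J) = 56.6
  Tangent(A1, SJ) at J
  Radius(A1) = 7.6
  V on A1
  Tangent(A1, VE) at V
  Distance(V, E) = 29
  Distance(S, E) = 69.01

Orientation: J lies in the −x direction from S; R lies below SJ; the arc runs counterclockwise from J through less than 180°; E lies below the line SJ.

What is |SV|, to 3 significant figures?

64.7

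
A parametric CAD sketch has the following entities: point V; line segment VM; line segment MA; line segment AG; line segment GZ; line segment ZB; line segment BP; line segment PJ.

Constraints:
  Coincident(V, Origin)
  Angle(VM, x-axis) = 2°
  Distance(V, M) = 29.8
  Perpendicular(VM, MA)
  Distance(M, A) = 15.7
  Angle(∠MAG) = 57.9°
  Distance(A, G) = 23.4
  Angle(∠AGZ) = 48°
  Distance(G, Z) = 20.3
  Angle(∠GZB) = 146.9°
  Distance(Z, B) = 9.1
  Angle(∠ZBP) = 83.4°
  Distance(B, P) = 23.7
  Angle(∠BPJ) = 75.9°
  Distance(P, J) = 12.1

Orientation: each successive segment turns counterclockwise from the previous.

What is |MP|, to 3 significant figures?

22.1

V is at the origin; VM runs at 2.0° with length 29.8, so M = (29.8, 1.04). The perpendicularity gives MA at right angles to VM, so MA runs at 92.0°; with |MA| = 15.7, A = (29.2, 16.7). ∠MAG = 57.9° gives AG at -146° from the x-axis; with |AG| = 23.4, G = (9.86, 3.61). ∠AGZ = 48.0° gives GZ at -13.9° from the x-axis; with |GZ| = 20.3, Z = (29.6, -1.27). ∠GZB = 146.9° gives ZB at 19.2° from the x-axis; with |ZB| = 9.1, B = (38.2, 1.73). ∠ZBP = 83.4° gives BP at 116° from the x-axis; with |BP| = 23.7, P = (27.8, 23.1). Then |MP| = |P − M| = 22.1.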